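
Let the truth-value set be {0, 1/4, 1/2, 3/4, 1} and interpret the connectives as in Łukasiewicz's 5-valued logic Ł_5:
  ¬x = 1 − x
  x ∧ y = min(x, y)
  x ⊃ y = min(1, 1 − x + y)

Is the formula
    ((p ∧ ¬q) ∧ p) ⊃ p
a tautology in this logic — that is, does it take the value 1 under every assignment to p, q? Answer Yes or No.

At p = 1/2, q = 3/4, for instance:
¬q = ¬3/4 = 1/4
p ∧ ¬q = 1/2 ∧ 1/4 = 1/4
(p ∧ ¬q) ∧ p = 1/4 ∧ 1/2 = 1/4
((p ∧ ¬q) ∧ p) ⊃ p = 1/4 ⊃ 1/2 = 1
and checking the remaining 24 assignments likewise gives ≥ 1 in every case.

Yes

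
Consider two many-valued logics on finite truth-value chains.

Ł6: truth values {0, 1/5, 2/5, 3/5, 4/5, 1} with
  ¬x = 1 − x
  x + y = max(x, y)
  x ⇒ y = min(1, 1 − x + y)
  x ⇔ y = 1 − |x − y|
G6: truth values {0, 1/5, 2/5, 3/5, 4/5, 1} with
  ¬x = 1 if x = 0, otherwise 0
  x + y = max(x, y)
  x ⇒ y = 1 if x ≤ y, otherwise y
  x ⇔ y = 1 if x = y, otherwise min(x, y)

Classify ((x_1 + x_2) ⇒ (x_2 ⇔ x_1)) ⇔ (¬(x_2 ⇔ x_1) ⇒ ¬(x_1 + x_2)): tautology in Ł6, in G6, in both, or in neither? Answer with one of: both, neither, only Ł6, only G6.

only Ł6

In Ł6: every assignment gives 1 — tautology.
In G6: at x_1 = 1/5, x_2 = 2/5 the value is 1/5 — not a tautology.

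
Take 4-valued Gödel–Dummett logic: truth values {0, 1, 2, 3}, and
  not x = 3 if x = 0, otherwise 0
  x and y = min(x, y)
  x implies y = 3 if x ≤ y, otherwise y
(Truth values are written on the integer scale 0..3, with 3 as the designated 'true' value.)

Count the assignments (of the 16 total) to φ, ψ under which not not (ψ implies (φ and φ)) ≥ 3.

φ = 0, ψ = 0 ↦ 3  ≥
φ = 0, ψ = 1 ↦ 0  <
φ = 0, ψ = 2 ↦ 0  <
φ = 0, ψ = 3 ↦ 0  <
φ = 1, ψ = 0 ↦ 3  ≥
φ = 1, ψ = 1 ↦ 3  ≥
φ = 1, ψ = 2 ↦ 3  ≥
φ = 1, ψ = 3 ↦ 3  ≥
φ = 2, ψ = 0 ↦ 3  ≥
φ = 2, ψ = 1 ↦ 3  ≥
φ = 2, ψ = 2 ↦ 3  ≥
φ = 2, ψ = 3 ↦ 3  ≥
φ = 3, ψ = 0 ↦ 3  ≥
φ = 3, ψ = 1 ↦ 3  ≥
φ = 3, ψ = 2 ↦ 3  ≥
φ = 3, ψ = 3 ↦ 3  ≥
So 13 of the 16 assignments meet the threshold.

13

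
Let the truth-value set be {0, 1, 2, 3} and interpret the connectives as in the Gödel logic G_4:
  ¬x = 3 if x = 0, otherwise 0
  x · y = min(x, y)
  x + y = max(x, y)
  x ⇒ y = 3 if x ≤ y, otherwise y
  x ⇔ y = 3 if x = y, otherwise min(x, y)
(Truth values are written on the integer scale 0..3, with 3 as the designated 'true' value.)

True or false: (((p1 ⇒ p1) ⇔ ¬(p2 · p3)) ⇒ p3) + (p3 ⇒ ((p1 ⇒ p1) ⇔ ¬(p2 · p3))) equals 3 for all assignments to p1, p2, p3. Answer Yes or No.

At p1 = 1, p2 = 2, p3 = 3, for instance:
p1 ⇒ p1 = 1 ⇒ 1 = 3
p2 · p3 = 2 · 3 = 2
¬(p2 · p3) = ¬2 = 0
(p1 ⇒ p1) ⇔ ¬(p2 · p3) = 3 ⇔ 0 = 0
((p1 ⇒ p1) ⇔ ¬(p2 · p3)) ⇒ p3 = 0 ⇒ 3 = 3
p3 ⇒ ((p1 ⇒ p1) ⇔ ¬(p2 · p3)) = 3 ⇒ 0 = 0
(((p1 ⇒ p1) ⇔ ¬(p2 · p3)) ⇒ p3) + (p3 ⇒ ((p1 ⇒ p1) ⇔ ¬(p2 · p3))) = 3 + 0 = 3
and checking the remaining 63 assignments likewise gives ≥ 3 in every case.

Yes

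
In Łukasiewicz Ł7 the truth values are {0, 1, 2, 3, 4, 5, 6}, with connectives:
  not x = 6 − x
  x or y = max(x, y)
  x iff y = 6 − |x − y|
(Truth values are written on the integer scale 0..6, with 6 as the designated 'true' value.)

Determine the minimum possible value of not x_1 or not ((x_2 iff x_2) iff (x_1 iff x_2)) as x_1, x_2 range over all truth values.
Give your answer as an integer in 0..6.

0

Take x_1 = 6, x_2 = 6:
not x_1 = not 6 = 0
x_2 iff x_2 = 6 iff 6 = 6
x_1 iff x_2 = 6 iff 6 = 6
(x_2 iff x_2) iff (x_1 iff x_2) = 6 iff 6 = 6
not ((x_2 iff x_2) iff (x_1 iff x_2)) = not 6 = 0
not x_1 or not ((x_2 iff x_2) iff (x_1 iff x_2)) = 0 or 0 = 0
No assignment yields a value below 0, so this is the minimum.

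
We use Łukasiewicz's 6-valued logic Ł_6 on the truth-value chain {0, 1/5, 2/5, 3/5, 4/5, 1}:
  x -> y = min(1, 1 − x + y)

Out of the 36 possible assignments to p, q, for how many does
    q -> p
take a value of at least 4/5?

26

value 1: 21 assignments (counts)
value 4/5: 5 assignments (counts)
value 3/5: 4 assignments
value 2/5: 3 assignments
value 1/5: 2 assignments
value 0: 1 assignment
So 26 of the 36 assignments meet the threshold.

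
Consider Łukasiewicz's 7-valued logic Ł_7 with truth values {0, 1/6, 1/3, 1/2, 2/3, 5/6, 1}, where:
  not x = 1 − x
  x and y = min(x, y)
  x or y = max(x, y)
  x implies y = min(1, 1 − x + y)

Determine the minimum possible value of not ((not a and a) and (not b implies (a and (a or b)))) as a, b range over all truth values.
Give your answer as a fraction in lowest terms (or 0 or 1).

Take a = 1/2, b = 0:
not a = not 1/2 = 1/2
not a and a = 1/2 and 1/2 = 1/2
not b = not 0 = 1
a or b = 1/2 or 0 = 1/2
a and (a or b) = 1/2 and 1/2 = 1/2
not b implies (a and (a or b)) = 1 implies 1/2 = 1/2
(not a and a) and (not b implies (a and (a or b))) = 1/2 and 1/2 = 1/2
not ((not a and a) and (not b implies (a and (a or b)))) = not 1/2 = 1/2
No assignment yields a value below 1/2, so this is the minimum.

1/2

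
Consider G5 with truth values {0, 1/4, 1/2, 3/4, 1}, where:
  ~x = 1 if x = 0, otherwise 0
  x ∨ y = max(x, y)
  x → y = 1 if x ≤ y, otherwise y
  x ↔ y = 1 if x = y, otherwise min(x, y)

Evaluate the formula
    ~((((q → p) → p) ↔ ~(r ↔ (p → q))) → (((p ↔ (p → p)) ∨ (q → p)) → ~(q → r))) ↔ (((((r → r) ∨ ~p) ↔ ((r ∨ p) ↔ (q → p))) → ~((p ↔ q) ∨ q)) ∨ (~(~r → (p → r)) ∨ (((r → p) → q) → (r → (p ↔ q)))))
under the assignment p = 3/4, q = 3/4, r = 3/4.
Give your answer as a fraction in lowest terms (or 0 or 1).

q → p = 3/4 → 3/4 = 1
(q → p) → p = 1 → 3/4 = 3/4
p → q = 3/4 → 3/4 = 1
r ↔ (p → q) = 3/4 ↔ 1 = 3/4
~(r ↔ (p → q)) = ~3/4 = 0
((q → p) → p) ↔ ~(r ↔ (p → q)) = 3/4 ↔ 0 = 0
p → p = 3/4 → 3/4 = 1
p ↔ (p → p) = 3/4 ↔ 1 = 3/4
q → p = 3/4 → 3/4 = 1
(p ↔ (p → p)) ∨ (q → p) = 3/4 ∨ 1 = 1
q → r = 3/4 → 3/4 = 1
~(q → r) = ~1 = 0
((p ↔ (p → p)) ∨ (q → p)) → ~(q → r) = 1 → 0 = 0
(((q → p) → p) ↔ ~(r ↔ (p → q))) → (((p ↔ (p → p)) ∨ (q → p)) → ~(q → r)) = 0 → 0 = 1
~((((q → p) → p) ↔ ~(r ↔ (p → q))) → (((p ↔ (p → p)) ∨ (q → p)) → ~(q → r))) = ~1 = 0
r → r = 3/4 → 3/4 = 1
~p = ~3/4 = 0
(r → r) ∨ ~p = 1 ∨ 0 = 1
r ∨ p = 3/4 ∨ 3/4 = 3/4
q → p = 3/4 → 3/4 = 1
(r ∨ p) ↔ (q → p) = 3/4 ↔ 1 = 3/4
((r → r) ∨ ~p) ↔ ((r ∨ p) ↔ (q → p)) = 1 ↔ 3/4 = 3/4
p ↔ q = 3/4 ↔ 3/4 = 1
(p ↔ q) ∨ q = 1 ∨ 3/4 = 1
~((p ↔ q) ∨ q) = ~1 = 0
(((r → r) ∨ ~p) ↔ ((r ∨ p) ↔ (q → p))) → ~((p ↔ q) ∨ q) = 3/4 → 0 = 0
~r = ~3/4 = 0
p → r = 3/4 → 3/4 = 1
~r → (p → r) = 0 → 1 = 1
~(~r → (p → r)) = ~1 = 0
r → p = 3/4 → 3/4 = 1
(r → p) → q = 1 → 3/4 = 3/4
p ↔ q = 3/4 ↔ 3/4 = 1
r → (p ↔ q) = 3/4 → 1 = 1
((r → p) → q) → (r → (p ↔ q)) = 3/4 → 1 = 1
~(~r → (p → r)) ∨ (((r → p) → q) → (r → (p ↔ q))) = 0 ∨ 1 = 1
((((r → r) ∨ ~p) ↔ ((r ∨ p) ↔ (q → p))) → ~((p ↔ q) ∨ q)) ∨ (~(~r → (p → r)) ∨ (((r → p) → q) → (r → (p ↔ q)))) = 0 ∨ 1 = 1
~((((q → p) → p) ↔ ~(r ↔ (p → q))) → (((p ↔ (p → p)) ∨ (q → p)) → ~(q → r))) ↔ (((((r → r) ∨ ~p) ↔ ((r ∨ p) ↔ (q → p))) → ~((p ↔ q) ∨ q)) ∨ (~(~r → (p → r)) ∨ (((r → p) → q) → (r → (p ↔ q))))) = 0 ↔ 1 = 0

0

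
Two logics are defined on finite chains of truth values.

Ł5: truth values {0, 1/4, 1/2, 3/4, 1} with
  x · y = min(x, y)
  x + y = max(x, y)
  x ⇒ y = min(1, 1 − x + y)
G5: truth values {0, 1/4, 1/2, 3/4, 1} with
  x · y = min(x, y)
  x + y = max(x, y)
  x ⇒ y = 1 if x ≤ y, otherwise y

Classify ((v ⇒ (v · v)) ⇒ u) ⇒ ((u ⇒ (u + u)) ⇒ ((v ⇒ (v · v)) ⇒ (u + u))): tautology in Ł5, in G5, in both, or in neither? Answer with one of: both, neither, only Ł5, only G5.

In Ł5: every assignment gives 1 — tautology.
In G5: every assignment gives 1 — tautology.

both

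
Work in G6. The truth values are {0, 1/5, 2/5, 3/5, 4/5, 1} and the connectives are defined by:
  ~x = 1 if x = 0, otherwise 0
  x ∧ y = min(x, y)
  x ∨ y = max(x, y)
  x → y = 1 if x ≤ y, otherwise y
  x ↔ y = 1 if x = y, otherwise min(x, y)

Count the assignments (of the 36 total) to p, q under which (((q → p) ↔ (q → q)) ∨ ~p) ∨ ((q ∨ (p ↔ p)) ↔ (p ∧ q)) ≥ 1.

26

value 1: 26 assignments (counts)
value 4/5: 1 assignment
value 3/5: 2 assignments
value 2/5: 3 assignments
value 1/5: 4 assignments
So 26 of the 36 assignments meet the threshold.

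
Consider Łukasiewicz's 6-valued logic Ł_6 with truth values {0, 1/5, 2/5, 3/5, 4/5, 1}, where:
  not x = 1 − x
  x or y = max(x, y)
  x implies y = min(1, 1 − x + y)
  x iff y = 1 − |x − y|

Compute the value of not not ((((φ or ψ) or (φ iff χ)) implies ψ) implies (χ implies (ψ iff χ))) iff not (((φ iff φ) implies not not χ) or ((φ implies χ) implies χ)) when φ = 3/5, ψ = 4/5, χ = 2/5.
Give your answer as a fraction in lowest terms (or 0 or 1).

φ or ψ = 3/5 or 4/5 = 4/5
φ iff χ = 3/5 iff 2/5 = 4/5
(φ or ψ) or (φ iff χ) = 4/5 or 4/5 = 4/5
((φ or ψ) or (φ iff χ)) implies ψ = 4/5 implies 4/5 = 1
ψ iff χ = 4/5 iff 2/5 = 3/5
χ implies (ψ iff χ) = 2/5 implies 3/5 = 1
(((φ or ψ) or (φ iff χ)) implies ψ) implies (χ implies (ψ iff χ)) = 1 implies 1 = 1
not ((((φ or ψ) or (φ iff χ)) implies ψ) implies (χ implies (ψ iff χ))) = not 1 = 0
not not ((((φ or ψ) or (φ iff χ)) implies ψ) implies (χ implies (ψ iff χ))) = not 0 = 1
φ iff φ = 3/5 iff 3/5 = 1
not χ = not 2/5 = 3/5
not not χ = not 3/5 = 2/5
(φ iff φ) implies not not χ = 1 implies 2/5 = 2/5
φ implies χ = 3/5 implies 2/5 = 4/5
(φ implies χ) implies χ = 4/5 implies 2/5 = 3/5
((φ iff φ) implies not not χ) or ((φ implies χ) implies χ) = 2/5 or 3/5 = 3/5
not (((φ iff φ) implies not not χ) or ((φ implies χ) implies χ)) = not 3/5 = 2/5
not not ((((φ or ψ) or (φ iff χ)) implies ψ) implies (χ implies (ψ iff χ))) iff not (((φ iff φ) implies not not χ) or ((φ implies χ) implies χ)) = 1 iff 2/5 = 2/5

2/5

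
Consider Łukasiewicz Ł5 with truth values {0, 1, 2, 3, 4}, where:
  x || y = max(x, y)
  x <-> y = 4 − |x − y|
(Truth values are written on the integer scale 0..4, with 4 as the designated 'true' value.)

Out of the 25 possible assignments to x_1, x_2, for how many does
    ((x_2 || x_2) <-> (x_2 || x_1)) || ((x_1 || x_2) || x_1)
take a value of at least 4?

19

value 4: 19 assignments (counts)
value 3: 5 assignments
value 2: 1 assignment
So 19 of the 25 assignments meet the threshold.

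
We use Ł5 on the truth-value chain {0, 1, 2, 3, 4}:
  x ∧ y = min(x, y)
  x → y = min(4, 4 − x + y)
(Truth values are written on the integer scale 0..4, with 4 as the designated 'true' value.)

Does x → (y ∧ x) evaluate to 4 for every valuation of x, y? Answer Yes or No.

Counterexample: take x = 1, y = 0.
y ∧ x = 0 ∧ 1 = 0
x → (y ∧ x) = 1 → 0 = 3
This gives 3 ≠ 4.

No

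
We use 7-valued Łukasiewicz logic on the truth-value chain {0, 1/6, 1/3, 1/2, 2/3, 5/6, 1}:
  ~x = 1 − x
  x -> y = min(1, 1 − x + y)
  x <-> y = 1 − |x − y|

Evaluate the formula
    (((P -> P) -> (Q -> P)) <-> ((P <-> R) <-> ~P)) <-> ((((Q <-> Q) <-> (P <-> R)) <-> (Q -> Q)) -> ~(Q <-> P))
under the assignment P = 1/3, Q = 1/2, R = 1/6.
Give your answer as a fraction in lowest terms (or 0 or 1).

1/3

P -> P = 1/3 -> 1/3 = 1
Q -> P = 1/2 -> 1/3 = 5/6
(P -> P) -> (Q -> P) = 1 -> 5/6 = 5/6
P <-> R = 1/3 <-> 1/6 = 5/6
~P = ~1/3 = 2/3
(P <-> R) <-> ~P = 5/6 <-> 2/3 = 5/6
((P -> P) -> (Q -> P)) <-> ((P <-> R) <-> ~P) = 5/6 <-> 5/6 = 1
Q <-> Q = 1/2 <-> 1/2 = 1
P <-> R = 1/3 <-> 1/6 = 5/6
(Q <-> Q) <-> (P <-> R) = 1 <-> 5/6 = 5/6
Q -> Q = 1/2 -> 1/2 = 1
((Q <-> Q) <-> (P <-> R)) <-> (Q -> Q) = 5/6 <-> 1 = 5/6
Q <-> P = 1/2 <-> 1/3 = 5/6
~(Q <-> P) = ~5/6 = 1/6
(((Q <-> Q) <-> (P <-> R)) <-> (Q -> Q)) -> ~(Q <-> P) = 5/6 -> 1/6 = 1/3
(((P -> P) -> (Q -> P)) <-> ((P <-> R) <-> ~P)) <-> ((((Q <-> Q) <-> (P <-> R)) <-> (Q -> Q)) -> ~(Q <-> P)) = 1 <-> 1/3 = 1/3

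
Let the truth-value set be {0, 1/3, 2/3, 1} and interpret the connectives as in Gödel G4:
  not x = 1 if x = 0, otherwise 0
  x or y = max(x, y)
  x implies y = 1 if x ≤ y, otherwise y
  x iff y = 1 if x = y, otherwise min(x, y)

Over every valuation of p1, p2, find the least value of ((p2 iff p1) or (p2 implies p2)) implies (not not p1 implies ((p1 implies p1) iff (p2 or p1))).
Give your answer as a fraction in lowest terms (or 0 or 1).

1/3

Take p1 = 1/3, p2 = 0:
p2 iff p1 = 0 iff 1/3 = 0
p2 implies p2 = 0 implies 0 = 1
(p2 iff p1) or (p2 implies p2) = 0 or 1 = 1
not p1 = not 1/3 = 0
not not p1 = not 0 = 1
p1 implies p1 = 1/3 implies 1/3 = 1
p2 or p1 = 0 or 1/3 = 1/3
(p1 implies p1) iff (p2 or p1) = 1 iff 1/3 = 1/3
not not p1 implies ((p1 implies p1) iff (p2 or p1)) = 1 implies 1/3 = 1/3
((p2 iff p1) or (p2 implies p2)) implies (not not p1 implies ((p1 implies p1) iff (p2 or p1))) = 1 implies 1/3 = 1/3
No assignment yields a value below 1/3, so this is the minimum.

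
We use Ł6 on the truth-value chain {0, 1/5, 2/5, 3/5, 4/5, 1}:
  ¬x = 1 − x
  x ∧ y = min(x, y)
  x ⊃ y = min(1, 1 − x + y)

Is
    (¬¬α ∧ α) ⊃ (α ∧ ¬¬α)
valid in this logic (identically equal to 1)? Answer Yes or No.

Yes

α = 0 ↦ 1
α = 1/5 ↦ 1
α = 2/5 ↦ 1
α = 3/5 ↦ 1
α = 4/5 ↦ 1
α = 1 ↦ 1
Every assignment gives a value ≥ 1.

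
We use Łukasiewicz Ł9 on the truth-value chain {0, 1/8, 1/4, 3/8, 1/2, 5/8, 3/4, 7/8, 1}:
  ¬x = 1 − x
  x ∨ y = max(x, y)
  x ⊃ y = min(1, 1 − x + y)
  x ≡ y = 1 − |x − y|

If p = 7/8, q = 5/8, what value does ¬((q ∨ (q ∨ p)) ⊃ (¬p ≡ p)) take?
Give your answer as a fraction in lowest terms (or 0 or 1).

5/8

q ∨ p = 5/8 ∨ 7/8 = 7/8
q ∨ (q ∨ p) = 5/8 ∨ 7/8 = 7/8
¬p = ¬7/8 = 1/8
¬p ≡ p = 1/8 ≡ 7/8 = 1/4
(q ∨ (q ∨ p)) ⊃ (¬p ≡ p) = 7/8 ⊃ 1/4 = 3/8
¬((q ∨ (q ∨ p)) ⊃ (¬p ≡ p)) = ¬3/8 = 5/8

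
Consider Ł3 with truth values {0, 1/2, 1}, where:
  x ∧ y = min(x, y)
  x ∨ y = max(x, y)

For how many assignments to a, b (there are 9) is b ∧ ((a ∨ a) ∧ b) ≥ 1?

a = 0, b = 0 ↦ 0  <
a = 0, b = 1/2 ↦ 0  <
a = 0, b = 1 ↦ 0  <
a = 1/2, b = 0 ↦ 0  <
a = 1/2, b = 1/2 ↦ 1/2  <
a = 1/2, b = 1 ↦ 1/2  <
a = 1, b = 0 ↦ 0  <
a = 1, b = 1/2 ↦ 1/2  <
a = 1, b = 1 ↦ 1  ≥
So 1 of the 9 assignments meets the threshold.

1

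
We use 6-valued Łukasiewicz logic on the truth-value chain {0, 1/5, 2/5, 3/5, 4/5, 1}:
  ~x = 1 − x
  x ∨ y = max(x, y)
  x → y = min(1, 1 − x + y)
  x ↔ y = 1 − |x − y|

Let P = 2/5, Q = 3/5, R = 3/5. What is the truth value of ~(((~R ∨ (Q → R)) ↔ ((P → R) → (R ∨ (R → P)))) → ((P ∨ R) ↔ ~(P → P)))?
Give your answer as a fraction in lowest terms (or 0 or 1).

~R = ~3/5 = 2/5
Q → R = 3/5 → 3/5 = 1
~R ∨ (Q → R) = 2/5 ∨ 1 = 1
P → R = 2/5 → 3/5 = 1
R → P = 3/5 → 2/5 = 4/5
R ∨ (R → P) = 3/5 ∨ 4/5 = 4/5
(P → R) → (R ∨ (R → P)) = 1 → 4/5 = 4/5
(~R ∨ (Q → R)) ↔ ((P → R) → (R ∨ (R → P))) = 1 ↔ 4/5 = 4/5
P ∨ R = 2/5 ∨ 3/5 = 3/5
P → P = 2/5 → 2/5 = 1
~(P → P) = ~1 = 0
(P ∨ R) ↔ ~(P → P) = 3/5 ↔ 0 = 2/5
((~R ∨ (Q → R)) ↔ ((P → R) → (R ∨ (R → P)))) → ((P ∨ R) ↔ ~(P → P)) = 4/5 → 2/5 = 3/5
~(((~R ∨ (Q → R)) ↔ ((P → R) → (R ∨ (R → P)))) → ((P ∨ R) ↔ ~(P → P))) = ~3/5 = 2/5

2/5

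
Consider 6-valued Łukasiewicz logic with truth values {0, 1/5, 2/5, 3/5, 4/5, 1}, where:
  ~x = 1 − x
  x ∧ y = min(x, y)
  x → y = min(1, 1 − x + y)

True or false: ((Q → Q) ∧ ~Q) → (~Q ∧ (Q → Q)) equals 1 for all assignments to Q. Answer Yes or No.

Yes

Q = 0 ↦ 1
Q = 1/5 ↦ 1
Q = 2/5 ↦ 1
Q = 3/5 ↦ 1
Q = 4/5 ↦ 1
Q = 1 ↦ 1
Every assignment gives a value ≥ 1.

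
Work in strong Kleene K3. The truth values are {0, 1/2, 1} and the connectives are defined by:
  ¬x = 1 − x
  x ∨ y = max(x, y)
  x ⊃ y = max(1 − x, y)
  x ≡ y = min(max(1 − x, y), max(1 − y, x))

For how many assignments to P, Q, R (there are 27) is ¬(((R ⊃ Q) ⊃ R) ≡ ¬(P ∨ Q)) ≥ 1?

value 1: 6 assignments (counts)
value 1/2: 15 assignments
value 0: 6 assignments
So 6 of the 27 assignments meet the threshold.

6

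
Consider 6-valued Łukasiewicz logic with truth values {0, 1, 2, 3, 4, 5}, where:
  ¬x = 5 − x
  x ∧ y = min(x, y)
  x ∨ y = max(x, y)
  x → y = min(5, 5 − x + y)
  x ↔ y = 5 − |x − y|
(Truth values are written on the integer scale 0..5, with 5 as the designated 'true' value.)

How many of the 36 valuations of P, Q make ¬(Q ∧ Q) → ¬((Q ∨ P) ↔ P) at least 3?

value 5: 12 assignments (counts)
value 4: 4 assignments (counts)
value 3: 4 assignments (counts)
value 2: 5 assignments
value 1: 5 assignments
value 0: 6 assignments
So 20 of the 36 assignments meet the threshold.

20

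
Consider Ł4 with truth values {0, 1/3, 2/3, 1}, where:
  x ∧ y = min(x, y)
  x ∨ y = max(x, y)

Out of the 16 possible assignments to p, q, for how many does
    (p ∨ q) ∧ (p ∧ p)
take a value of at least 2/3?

p = 0, q = 0 ↦ 0  <
p = 0, q = 1/3 ↦ 0  <
p = 0, q = 2/3 ↦ 0  <
p = 0, q = 1 ↦ 0  <
p = 1/3, q = 0 ↦ 1/3  <
p = 1/3, q = 1/3 ↦ 1/3  <
p = 1/3, q = 2/3 ↦ 1/3  <
p = 1/3, q = 1 ↦ 1/3  <
p = 2/3, q = 0 ↦ 2/3  ≥
p = 2/3, q = 1/3 ↦ 2/3  ≥
p = 2/3, q = 2/3 ↦ 2/3  ≥
p = 2/3, q = 1 ↦ 2/3  ≥
p = 1, q = 0 ↦ 1  ≥
p = 1, q = 1/3 ↦ 1  ≥
p = 1, q = 2/3 ↦ 1  ≥
p = 1, q = 1 ↦ 1  ≥
So 8 of the 16 assignments meet the threshold.

8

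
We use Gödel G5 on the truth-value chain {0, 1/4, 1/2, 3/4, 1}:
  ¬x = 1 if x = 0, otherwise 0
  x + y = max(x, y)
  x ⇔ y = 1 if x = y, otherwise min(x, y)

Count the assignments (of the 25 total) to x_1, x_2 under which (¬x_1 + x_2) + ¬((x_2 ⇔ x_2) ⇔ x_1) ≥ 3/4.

value 1: 9 assignments (counts)
value 3/4: 4 assignments (counts)
value 1/2: 4 assignments
value 1/4: 4 assignments
value 0: 4 assignments
So 13 of the 25 assignments meet the threshold.

13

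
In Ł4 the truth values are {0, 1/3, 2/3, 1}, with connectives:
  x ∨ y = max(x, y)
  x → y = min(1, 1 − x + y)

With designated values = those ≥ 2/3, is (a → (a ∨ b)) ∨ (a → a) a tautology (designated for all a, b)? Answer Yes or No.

a = 0, b = 0 ↦ 1
a = 0, b = 1/3 ↦ 1
a = 0, b = 2/3 ↦ 1
a = 0, b = 1 ↦ 1
a = 1/3, b = 0 ↦ 1
a = 1/3, b = 1/3 ↦ 1
a = 1/3, b = 2/3 ↦ 1
a = 1/3, b = 1 ↦ 1
a = 2/3, b = 0 ↦ 1
a = 2/3, b = 1/3 ↦ 1
a = 2/3, b = 2/3 ↦ 1
a = 2/3, b = 1 ↦ 1
a = 1, b = 0 ↦ 1
a = 1, b = 1/3 ↦ 1
a = 1, b = 2/3 ↦ 1
a = 1, b = 1 ↦ 1
Every assignment gives a value ≥ 2/3.

Yes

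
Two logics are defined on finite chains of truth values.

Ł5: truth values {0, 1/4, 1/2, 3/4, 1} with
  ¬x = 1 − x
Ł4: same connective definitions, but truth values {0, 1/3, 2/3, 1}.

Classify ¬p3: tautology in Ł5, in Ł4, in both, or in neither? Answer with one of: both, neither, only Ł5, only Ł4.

neither

In Ł5: at p3 = 1/4 the value is 3/4 — not a tautology.
In Ł4: at p3 = 1/3 the value is 2/3 — not a tautology.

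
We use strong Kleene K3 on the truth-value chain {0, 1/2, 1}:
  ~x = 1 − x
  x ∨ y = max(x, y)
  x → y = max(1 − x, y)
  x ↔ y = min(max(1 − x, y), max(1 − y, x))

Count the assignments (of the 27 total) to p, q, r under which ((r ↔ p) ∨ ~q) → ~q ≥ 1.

11

value 1: 11 assignments (counts)
value 1/2: 14 assignments
value 0: 2 assignments
So 11 of the 27 assignments meet the threshold.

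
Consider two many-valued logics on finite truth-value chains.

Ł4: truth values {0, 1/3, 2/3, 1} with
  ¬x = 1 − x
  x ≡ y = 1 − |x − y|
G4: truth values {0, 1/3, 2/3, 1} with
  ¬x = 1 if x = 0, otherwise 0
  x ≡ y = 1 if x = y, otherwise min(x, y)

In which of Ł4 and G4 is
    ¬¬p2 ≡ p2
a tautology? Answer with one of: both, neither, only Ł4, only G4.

In Ł4: every assignment gives 1 — tautology.
In G4: at p2 = 1/3 the value is 1/3 — not a tautology.

only Ł4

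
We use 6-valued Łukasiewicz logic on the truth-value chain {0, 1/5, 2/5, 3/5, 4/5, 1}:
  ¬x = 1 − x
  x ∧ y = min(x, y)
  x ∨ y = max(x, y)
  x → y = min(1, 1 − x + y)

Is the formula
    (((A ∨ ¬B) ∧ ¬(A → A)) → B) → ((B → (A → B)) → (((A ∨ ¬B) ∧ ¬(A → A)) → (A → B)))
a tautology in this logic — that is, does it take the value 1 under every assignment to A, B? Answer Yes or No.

Yes

At A = 4/5, B = 1, for instance:
¬B = ¬1 = 0
A ∨ ¬B = 4/5 ∨ 0 = 4/5
A → A = 4/5 → 4/5 = 1
¬(A → A) = ¬1 = 0
(A ∨ ¬B) ∧ ¬(A → A) = 4/5 ∧ 0 = 0
((A ∨ ¬B) ∧ ¬(A → A)) → B = 0 → 1 = 1
A → B = 4/5 → 1 = 1
B → (A → B) = 1 → 1 = 1
((A ∨ ¬B) ∧ ¬(A → A)) → (A → B) = 0 → 1 = 1
(B → (A → B)) → (((A ∨ ¬B) ∧ ¬(A → A)) → (A → B)) = 1 → 1 = 1
(((A ∨ ¬B) ∧ ¬(A → A)) → B) → ((B → (A → B)) → (((A ∨ ¬B) ∧ ¬(A → A)) → (A → B))) = 1 → 1 = 1
and checking the remaining 35 assignments likewise gives ≥ 1 in every case.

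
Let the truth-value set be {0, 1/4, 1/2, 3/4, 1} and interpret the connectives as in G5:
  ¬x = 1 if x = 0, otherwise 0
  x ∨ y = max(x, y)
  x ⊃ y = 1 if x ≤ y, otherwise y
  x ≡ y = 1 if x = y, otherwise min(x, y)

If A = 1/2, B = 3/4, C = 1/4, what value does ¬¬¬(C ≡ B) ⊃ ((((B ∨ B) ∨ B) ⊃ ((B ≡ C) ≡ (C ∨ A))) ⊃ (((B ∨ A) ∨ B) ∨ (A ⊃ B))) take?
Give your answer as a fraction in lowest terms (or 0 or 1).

1

C ≡ B = 1/4 ≡ 3/4 = 1/4
¬(C ≡ B) = ¬1/4 = 0
¬¬(C ≡ B) = ¬0 = 1
¬¬¬(C ≡ B) = ¬1 = 0
B ∨ B = 3/4 ∨ 3/4 = 3/4
(B ∨ B) ∨ B = 3/4 ∨ 3/4 = 3/4
B ≡ C = 3/4 ≡ 1/4 = 1/4
C ∨ A = 1/4 ∨ 1/2 = 1/2
(B ≡ C) ≡ (C ∨ A) = 1/4 ≡ 1/2 = 1/4
((B ∨ B) ∨ B) ⊃ ((B ≡ C) ≡ (C ∨ A)) = 3/4 ⊃ 1/4 = 1/4
B ∨ A = 3/4 ∨ 1/2 = 3/4
(B ∨ A) ∨ B = 3/4 ∨ 3/4 = 3/4
A ⊃ B = 1/2 ⊃ 3/4 = 1
((B ∨ A) ∨ B) ∨ (A ⊃ B) = 3/4 ∨ 1 = 1
(((B ∨ B) ∨ B) ⊃ ((B ≡ C) ≡ (C ∨ A))) ⊃ (((B ∨ A) ∨ B) ∨ (A ⊃ B)) = 1/4 ⊃ 1 = 1
¬¬¬(C ≡ B) ⊃ ((((B ∨ B) ∨ B) ⊃ ((B ≡ C) ≡ (C ∨ A))) ⊃ (((B ∨ A) ∨ B) ∨ (A ⊃ B))) = 0 ⊃ 1 = 1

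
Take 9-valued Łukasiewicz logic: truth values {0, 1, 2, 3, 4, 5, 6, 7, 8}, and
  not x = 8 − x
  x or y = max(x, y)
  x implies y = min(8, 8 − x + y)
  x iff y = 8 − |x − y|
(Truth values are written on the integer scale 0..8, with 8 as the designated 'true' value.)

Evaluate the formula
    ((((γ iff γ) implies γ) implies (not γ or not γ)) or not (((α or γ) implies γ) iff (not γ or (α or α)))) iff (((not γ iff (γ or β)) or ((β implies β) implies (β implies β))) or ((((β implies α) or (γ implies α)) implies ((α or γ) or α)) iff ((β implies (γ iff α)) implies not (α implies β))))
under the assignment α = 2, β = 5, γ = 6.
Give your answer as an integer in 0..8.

6

γ iff γ = 6 iff 6 = 8
(γ iff γ) implies γ = 8 implies 6 = 6
not γ = not 6 = 2
not γ = not 6 = 2
not γ or not γ = 2 or 2 = 2
((γ iff γ) implies γ) implies (not γ or not γ) = 6 implies 2 = 4
α or γ = 2 or 6 = 6
(α or γ) implies γ = 6 implies 6 = 8
not γ = not 6 = 2
α or α = 2 or 2 = 2
not γ or (α or α) = 2 or 2 = 2
((α or γ) implies γ) iff (not γ or (α or α)) = 8 iff 2 = 2
not (((α or γ) implies γ) iff (not γ or (α or α))) = not 2 = 6
(((γ iff γ) implies γ) implies (not γ or not γ)) or not (((α or γ) implies γ) iff (not γ or (α or α))) = 4 or 6 = 6
not γ = not 6 = 2
γ or β = 6 or 5 = 6
not γ iff (γ or β) = 2 iff 6 = 4
β implies β = 5 implies 5 = 8
β implies β = 5 implies 5 = 8
(β implies β) implies (β implies β) = 8 implies 8 = 8
(not γ iff (γ or β)) or ((β implies β) implies (β implies β)) = 4 or 8 = 8
β implies α = 5 implies 2 = 5
γ implies α = 6 implies 2 = 4
(β implies α) or (γ implies α) = 5 or 4 = 5
α or γ = 2 or 6 = 6
(α or γ) or α = 6 or 2 = 6
((β implies α) or (γ implies α)) implies ((α or γ) or α) = 5 implies 6 = 8
γ iff α = 6 iff 2 = 4
β implies (γ iff α) = 5 implies 4 = 7
α implies β = 2 implies 5 = 8
not (α implies β) = not 8 = 0
(β implies (γ iff α)) implies not (α implies β) = 7 implies 0 = 1
(((β implies α) or (γ implies α)) implies ((α or γ) or α)) iff ((β implies (γ iff α)) implies not (α implies β)) = 8 iff 1 = 1
((not γ iff (γ or β)) or ((β implies β) implies (β implies β))) or ((((β implies α) or (γ implies α)) implies ((α or γ) or α)) iff ((β implies (γ iff α)) implies not (α implies β))) = 8 or 1 = 8
((((γ iff γ) implies γ) implies (not γ or not γ)) or not (((α or γ) implies γ) iff (not γ or (α or α)))) iff (((not γ iff (γ or β)) or ((β implies β) implies (β implies β))) or ((((β implies α) or (γ implies α)) implies ((α or γ) or α)) iff ((β implies (γ iff α)) implies not (α implies β)))) = 6 iff 8 = 6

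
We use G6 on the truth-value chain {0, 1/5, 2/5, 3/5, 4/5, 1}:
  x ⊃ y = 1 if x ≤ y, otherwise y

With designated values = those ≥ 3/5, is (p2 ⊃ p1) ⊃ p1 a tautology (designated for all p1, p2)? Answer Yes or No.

No

Counterexample: take p1 = 0, p2 = 0.
p2 ⊃ p1 = 0 ⊃ 0 = 1
(p2 ⊃ p1) ⊃ p1 = 1 ⊃ 0 = 0
This gives 0, which is below 3/5.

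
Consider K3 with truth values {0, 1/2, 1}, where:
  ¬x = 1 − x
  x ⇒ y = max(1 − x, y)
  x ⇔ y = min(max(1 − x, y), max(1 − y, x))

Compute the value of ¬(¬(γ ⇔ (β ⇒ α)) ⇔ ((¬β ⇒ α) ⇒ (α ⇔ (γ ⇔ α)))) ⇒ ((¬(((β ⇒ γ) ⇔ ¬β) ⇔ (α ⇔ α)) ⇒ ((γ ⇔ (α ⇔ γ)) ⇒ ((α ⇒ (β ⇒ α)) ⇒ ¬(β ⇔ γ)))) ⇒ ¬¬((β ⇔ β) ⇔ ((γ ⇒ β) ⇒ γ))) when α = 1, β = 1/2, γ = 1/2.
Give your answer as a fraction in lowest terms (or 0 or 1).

1/2

β ⇒ α = 1/2 ⇒ 1 = 1
γ ⇔ (β ⇒ α) = 1/2 ⇔ 1 = 1/2
¬(γ ⇔ (β ⇒ α)) = ¬1/2 = 1/2
¬β = ¬1/2 = 1/2
¬β ⇒ α = 1/2 ⇒ 1 = 1
γ ⇔ α = 1/2 ⇔ 1 = 1/2
α ⇔ (γ ⇔ α) = 1 ⇔ 1/2 = 1/2
(¬β ⇒ α) ⇒ (α ⇔ (γ ⇔ α)) = 1 ⇒ 1/2 = 1/2
¬(γ ⇔ (β ⇒ α)) ⇔ ((¬β ⇒ α) ⇒ (α ⇔ (γ ⇔ α))) = 1/2 ⇔ 1/2 = 1/2
¬(¬(γ ⇔ (β ⇒ α)) ⇔ ((¬β ⇒ α) ⇒ (α ⇔ (γ ⇔ α)))) = ¬1/2 = 1/2
β ⇒ γ = 1/2 ⇒ 1/2 = 1/2
¬β = ¬1/2 = 1/2
(β ⇒ γ) ⇔ ¬β = 1/2 ⇔ 1/2 = 1/2
α ⇔ α = 1 ⇔ 1 = 1
((β ⇒ γ) ⇔ ¬β) ⇔ (α ⇔ α) = 1/2 ⇔ 1 = 1/2
¬(((β ⇒ γ) ⇔ ¬β) ⇔ (α ⇔ α)) = ¬1/2 = 1/2
α ⇔ γ = 1 ⇔ 1/2 = 1/2
γ ⇔ (α ⇔ γ) = 1/2 ⇔ 1/2 = 1/2
β ⇒ α = 1/2 ⇒ 1 = 1
α ⇒ (β ⇒ α) = 1 ⇒ 1 = 1
β ⇔ γ = 1/2 ⇔ 1/2 = 1/2
¬(β ⇔ γ) = ¬1/2 = 1/2
(α ⇒ (β ⇒ α)) ⇒ ¬(β ⇔ γ) = 1 ⇒ 1/2 = 1/2
(γ ⇔ (α ⇔ γ)) ⇒ ((α ⇒ (β ⇒ α)) ⇒ ¬(β ⇔ γ)) = 1/2 ⇒ 1/2 = 1/2
¬(((β ⇒ γ) ⇔ ¬β) ⇔ (α ⇔ α)) ⇒ ((γ ⇔ (α ⇔ γ)) ⇒ ((α ⇒ (β ⇒ α)) ⇒ ¬(β ⇔ γ))) = 1/2 ⇒ 1/2 = 1/2
β ⇔ β = 1/2 ⇔ 1/2 = 1/2
γ ⇒ β = 1/2 ⇒ 1/2 = 1/2
(γ ⇒ β) ⇒ γ = 1/2 ⇒ 1/2 = 1/2
(β ⇔ β) ⇔ ((γ ⇒ β) ⇒ γ) = 1/2 ⇔ 1/2 = 1/2
¬((β ⇔ β) ⇔ ((γ ⇒ β) ⇒ γ)) = ¬1/2 = 1/2
¬¬((β ⇔ β) ⇔ ((γ ⇒ β) ⇒ γ)) = ¬1/2 = 1/2
(¬(((β ⇒ γ) ⇔ ¬β) ⇔ (α ⇔ α)) ⇒ ((γ ⇔ (α ⇔ γ)) ⇒ ((α ⇒ (β ⇒ α)) ⇒ ¬(β ⇔ γ)))) ⇒ ¬¬((β ⇔ β) ⇔ ((γ ⇒ β) ⇒ γ)) = 1/2 ⇒ 1/2 = 1/2
¬(¬(γ ⇔ (β ⇒ α)) ⇔ ((¬β ⇒ α) ⇒ (α ⇔ (γ ⇔ α)))) ⇒ ((¬(((β ⇒ γ) ⇔ ¬β) ⇔ (α ⇔ α)) ⇒ ((γ ⇔ (α ⇔ γ)) ⇒ ((α ⇒ (β ⇒ α)) ⇒ ¬(β ⇔ γ)))) ⇒ ¬¬((β ⇔ β) ⇔ ((γ ⇒ β) ⇒ γ))) = 1/2 ⇒ 1/2 = 1/2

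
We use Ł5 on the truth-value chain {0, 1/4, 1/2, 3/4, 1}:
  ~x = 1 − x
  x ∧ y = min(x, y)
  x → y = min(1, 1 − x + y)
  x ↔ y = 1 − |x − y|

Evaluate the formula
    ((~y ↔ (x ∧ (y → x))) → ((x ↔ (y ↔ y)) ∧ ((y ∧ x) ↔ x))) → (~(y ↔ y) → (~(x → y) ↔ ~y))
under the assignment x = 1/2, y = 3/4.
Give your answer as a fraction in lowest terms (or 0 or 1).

~y = ~3/4 = 1/4
y → x = 3/4 → 1/2 = 3/4
x ∧ (y → x) = 1/2 ∧ 3/4 = 1/2
~y ↔ (x ∧ (y → x)) = 1/4 ↔ 1/2 = 3/4
y ↔ y = 3/4 ↔ 3/4 = 1
x ↔ (y ↔ y) = 1/2 ↔ 1 = 1/2
y ∧ x = 3/4 ∧ 1/2 = 1/2
(y ∧ x) ↔ x = 1/2 ↔ 1/2 = 1
(x ↔ (y ↔ y)) ∧ ((y ∧ x) ↔ x) = 1/2 ∧ 1 = 1/2
(~y ↔ (x ∧ (y → x))) → ((x ↔ (y ↔ y)) ∧ ((y ∧ x) ↔ x)) = 3/4 → 1/2 = 3/4
y ↔ y = 3/4 ↔ 3/4 = 1
~(y ↔ y) = ~1 = 0
x → y = 1/2 → 3/4 = 1
~(x → y) = ~1 = 0
~y = ~3/4 = 1/4
~(x → y) ↔ ~y = 0 ↔ 1/4 = 3/4
~(y ↔ y) → (~(x → y) ↔ ~y) = 0 → 3/4 = 1
((~y ↔ (x ∧ (y → x))) → ((x ↔ (y ↔ y)) ∧ ((y ∧ x) ↔ x))) → (~(y ↔ y) → (~(x → y) ↔ ~y)) = 3/4 → 1 = 1

1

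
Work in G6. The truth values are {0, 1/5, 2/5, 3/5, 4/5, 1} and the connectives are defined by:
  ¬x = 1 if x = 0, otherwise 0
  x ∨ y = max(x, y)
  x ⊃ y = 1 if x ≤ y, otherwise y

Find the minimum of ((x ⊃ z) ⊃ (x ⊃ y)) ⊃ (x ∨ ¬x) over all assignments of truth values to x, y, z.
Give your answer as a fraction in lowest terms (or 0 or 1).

1/5

Take x = 1/5, y = 0, z = 0:
x ⊃ z = 1/5 ⊃ 0 = 0
x ⊃ y = 1/5 ⊃ 0 = 0
(x ⊃ z) ⊃ (x ⊃ y) = 0 ⊃ 0 = 1
¬x = ¬1/5 = 0
x ∨ ¬x = 1/5 ∨ 0 = 1/5
((x ⊃ z) ⊃ (x ⊃ y)) ⊃ (x ∨ ¬x) = 1 ⊃ 1/5 = 1/5
No assignment yields a value below 1/5, so this is the minimum.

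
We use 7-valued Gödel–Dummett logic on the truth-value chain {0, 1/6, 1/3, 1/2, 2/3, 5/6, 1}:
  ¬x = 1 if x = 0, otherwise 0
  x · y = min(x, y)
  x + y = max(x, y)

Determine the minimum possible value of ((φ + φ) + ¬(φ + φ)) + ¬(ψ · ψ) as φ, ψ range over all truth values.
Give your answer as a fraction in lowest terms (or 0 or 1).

Take φ = 1/6, ψ = 1/6:
φ + φ = 1/6 + 1/6 = 1/6
φ + φ = 1/6 + 1/6 = 1/6
¬(φ + φ) = ¬1/6 = 0
(φ + φ) + ¬(φ + φ) = 1/6 + 0 = 1/6
ψ · ψ = 1/6 · 1/6 = 1/6
¬(ψ · ψ) = ¬1/6 = 0
((φ + φ) + ¬(φ + φ)) + ¬(ψ · ψ) = 1/6 + 0 = 1/6
No assignment yields a value below 1/6, so this is the minimum.

1/6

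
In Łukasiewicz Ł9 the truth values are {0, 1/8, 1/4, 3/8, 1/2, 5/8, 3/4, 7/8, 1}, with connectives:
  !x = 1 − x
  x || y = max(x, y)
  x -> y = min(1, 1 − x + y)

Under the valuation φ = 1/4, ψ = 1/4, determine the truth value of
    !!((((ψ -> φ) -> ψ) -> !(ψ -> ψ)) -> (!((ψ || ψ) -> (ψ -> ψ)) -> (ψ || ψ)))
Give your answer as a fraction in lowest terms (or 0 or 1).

1

ψ -> φ = 1/4 -> 1/4 = 1
(ψ -> φ) -> ψ = 1 -> 1/4 = 1/4
ψ -> ψ = 1/4 -> 1/4 = 1
!(ψ -> ψ) = !1 = 0
((ψ -> φ) -> ψ) -> !(ψ -> ψ) = 1/4 -> 0 = 3/4
ψ || ψ = 1/4 || 1/4 = 1/4
ψ -> ψ = 1/4 -> 1/4 = 1
(ψ || ψ) -> (ψ -> ψ) = 1/4 -> 1 = 1
!((ψ || ψ) -> (ψ -> ψ)) = !1 = 0
ψ || ψ = 1/4 || 1/4 = 1/4
!((ψ || ψ) -> (ψ -> ψ)) -> (ψ || ψ) = 0 -> 1/4 = 1
(((ψ -> φ) -> ψ) -> !(ψ -> ψ)) -> (!((ψ || ψ) -> (ψ -> ψ)) -> (ψ || ψ)) = 3/4 -> 1 = 1
!((((ψ -> φ) -> ψ) -> !(ψ -> ψ)) -> (!((ψ || ψ) -> (ψ -> ψ)) -> (ψ || ψ))) = !1 = 0
!!((((ψ -> φ) -> ψ) -> !(ψ -> ψ)) -> (!((ψ || ψ) -> (ψ -> ψ)) -> (ψ || ψ))) = !0 = 1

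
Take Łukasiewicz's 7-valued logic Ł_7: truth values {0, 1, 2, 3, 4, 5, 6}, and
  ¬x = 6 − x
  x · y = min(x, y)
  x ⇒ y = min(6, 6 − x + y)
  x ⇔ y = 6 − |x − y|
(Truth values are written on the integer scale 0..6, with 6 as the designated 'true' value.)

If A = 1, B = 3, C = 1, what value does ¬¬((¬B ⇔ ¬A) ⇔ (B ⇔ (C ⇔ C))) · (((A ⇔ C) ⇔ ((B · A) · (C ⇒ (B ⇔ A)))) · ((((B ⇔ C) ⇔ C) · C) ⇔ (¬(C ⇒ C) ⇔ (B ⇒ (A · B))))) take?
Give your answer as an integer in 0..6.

1

¬B = ¬3 = 3
¬A = ¬1 = 5
¬B ⇔ ¬A = 3 ⇔ 5 = 4
C ⇔ C = 1 ⇔ 1 = 6
B ⇔ (C ⇔ C) = 3 ⇔ 6 = 3
(¬B ⇔ ¬A) ⇔ (B ⇔ (C ⇔ C)) = 4 ⇔ 3 = 5
¬((¬B ⇔ ¬A) ⇔ (B ⇔ (C ⇔ C))) = ¬5 = 1
¬¬((¬B ⇔ ¬A) ⇔ (B ⇔ (C ⇔ C))) = ¬1 = 5
A ⇔ C = 1 ⇔ 1 = 6
B · A = 3 · 1 = 1
B ⇔ A = 3 ⇔ 1 = 4
C ⇒ (B ⇔ A) = 1 ⇒ 4 = 6
(B · A) · (C ⇒ (B ⇔ A)) = 1 · 6 = 1
(A ⇔ C) ⇔ ((B · A) · (C ⇒ (B ⇔ A))) = 6 ⇔ 1 = 1
B ⇔ C = 3 ⇔ 1 = 4
(B ⇔ C) ⇔ C = 4 ⇔ 1 = 3
((B ⇔ C) ⇔ C) · C = 3 · 1 = 1
C ⇒ C = 1 ⇒ 1 = 6
¬(C ⇒ C) = ¬6 = 0
A · B = 1 · 3 = 1
B ⇒ (A · B) = 3 ⇒ 1 = 4
¬(C ⇒ C) ⇔ (B ⇒ (A · B)) = 0 ⇔ 4 = 2
(((B ⇔ C) ⇔ C) · C) ⇔ (¬(C ⇒ C) ⇔ (B ⇒ (A · B))) = 1 ⇔ 2 = 5
((A ⇔ C) ⇔ ((B · A) · (C ⇒ (B ⇔ A)))) · ((((B ⇔ C) ⇔ C) · C) ⇔ (¬(C ⇒ C) ⇔ (B ⇒ (A · B)))) = 1 · 5 = 1
¬¬((¬B ⇔ ¬A) ⇔ (B ⇔ (C ⇔ C))) · (((A ⇔ C) ⇔ ((B · A) · (C ⇒ (B ⇔ A)))) · ((((B ⇔ C) ⇔ C) · C) ⇔ (¬(C ⇒ C) ⇔ (B ⇒ (A · B))))) = 5 · 1 = 1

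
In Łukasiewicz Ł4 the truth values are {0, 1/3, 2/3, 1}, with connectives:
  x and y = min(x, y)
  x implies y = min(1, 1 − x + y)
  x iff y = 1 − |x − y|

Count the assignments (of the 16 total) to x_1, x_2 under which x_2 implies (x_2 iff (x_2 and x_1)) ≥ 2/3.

14

x_1 = 0, x_2 = 0 ↦ 1  ≥
x_1 = 0, x_2 = 1/3 ↦ 1  ≥
x_1 = 0, x_2 = 2/3 ↦ 2/3  ≥
x_1 = 0, x_2 = 1 ↦ 0  <
x_1 = 1/3, x_2 = 0 ↦ 1  ≥
x_1 = 1/3, x_2 = 1/3 ↦ 1  ≥
x_1 = 1/3, x_2 = 2/3 ↦ 1  ≥
x_1 = 1/3, x_2 = 1 ↦ 1/3  <
x_1 = 2/3, x_2 = 0 ↦ 1  ≥
x_1 = 2/3, x_2 = 1/3 ↦ 1  ≥
x_1 = 2/3, x_2 = 2/3 ↦ 1  ≥
x_1 = 2/3, x_2 = 1 ↦ 2/3  ≥
x_1 = 1, x_2 = 0 ↦ 1  ≥
x_1 = 1, x_2 = 1/3 ↦ 1  ≥
x_1 = 1, x_2 = 2/3 ↦ 1  ≥
x_1 = 1, x_2 = 1 ↦ 1  ≥
So 14 of the 16 assignments meet the threshold.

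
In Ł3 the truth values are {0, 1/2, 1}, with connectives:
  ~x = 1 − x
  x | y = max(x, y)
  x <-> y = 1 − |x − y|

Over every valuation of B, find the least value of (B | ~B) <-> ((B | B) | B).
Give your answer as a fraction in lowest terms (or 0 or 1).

Take B = 0:
~B = ~0 = 1
B | ~B = 0 | 1 = 1
B | B = 0 | 0 = 0
(B | B) | B = 0 | 0 = 0
(B | ~B) <-> ((B | B) | B) = 1 <-> 0 = 0
No assignment yields a value below 0, so this is the minimum.

0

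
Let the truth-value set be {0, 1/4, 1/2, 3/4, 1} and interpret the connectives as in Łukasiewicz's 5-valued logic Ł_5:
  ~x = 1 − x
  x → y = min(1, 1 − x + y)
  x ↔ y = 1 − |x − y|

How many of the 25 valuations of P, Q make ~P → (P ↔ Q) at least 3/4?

21

value 1: 19 assignments (counts)
value 3/4: 2 assignments (counts)
value 1/2: 2 assignments
value 1/4: 1 assignment
value 0: 1 assignment
So 21 of the 25 assignments meet the threshold.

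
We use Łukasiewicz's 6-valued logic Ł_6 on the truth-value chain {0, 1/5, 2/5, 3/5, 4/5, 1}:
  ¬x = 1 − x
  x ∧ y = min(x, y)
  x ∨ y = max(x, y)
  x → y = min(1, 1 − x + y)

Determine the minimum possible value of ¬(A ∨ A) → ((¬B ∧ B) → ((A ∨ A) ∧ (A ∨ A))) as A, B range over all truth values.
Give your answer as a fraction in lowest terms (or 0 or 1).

Take A = 0, B = 2/5:
A ∨ A = 0 ∨ 0 = 0
¬(A ∨ A) = ¬0 = 1
¬B = ¬2/5 = 3/5
¬B ∧ B = 3/5 ∧ 2/5 = 2/5
A ∨ A = 0 ∨ 0 = 0
A ∨ A = 0 ∨ 0 = 0
(A ∨ A) ∧ (A ∨ A) = 0 ∧ 0 = 0
(¬B ∧ B) → ((A ∨ A) ∧ (A ∨ A)) = 2/5 → 0 = 3/5
¬(A ∨ A) → ((¬B ∧ B) → ((A ∨ A) ∧ (A ∨ A))) = 1 → 3/5 = 3/5
No assignment yields a value below 3/5, so this is the minimum.

3/5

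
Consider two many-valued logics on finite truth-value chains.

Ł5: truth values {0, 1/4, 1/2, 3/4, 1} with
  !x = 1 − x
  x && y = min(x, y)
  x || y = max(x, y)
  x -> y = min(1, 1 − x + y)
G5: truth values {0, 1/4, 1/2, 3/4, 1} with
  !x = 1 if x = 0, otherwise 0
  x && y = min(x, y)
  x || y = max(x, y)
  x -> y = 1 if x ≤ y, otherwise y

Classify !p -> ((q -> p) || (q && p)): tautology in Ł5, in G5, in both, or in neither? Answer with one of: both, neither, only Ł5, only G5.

In Ł5: at p = 0, q = 1/4 the value is 3/4 — not a tautology.
In G5: at p = 0, q = 1/4 the value is 0 — not a tautology.

neither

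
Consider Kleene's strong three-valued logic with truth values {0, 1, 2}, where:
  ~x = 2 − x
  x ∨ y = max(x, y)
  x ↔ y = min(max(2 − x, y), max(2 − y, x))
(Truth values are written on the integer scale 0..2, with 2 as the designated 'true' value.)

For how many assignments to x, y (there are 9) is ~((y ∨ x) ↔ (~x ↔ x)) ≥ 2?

4

x = 0, y = 0 ↦ 0  <
x = 0, y = 1 ↦ 1  <
x = 0, y = 2 ↦ 2  ≥
x = 1, y = 0 ↦ 1  <
x = 1, y = 1 ↦ 1  <
x = 1, y = 2 ↦ 1  <
x = 2, y = 0 ↦ 2  ≥
x = 2, y = 1 ↦ 2  ≥
x = 2, y = 2 ↦ 2  ≥
So 4 of the 9 assignments meet the threshold.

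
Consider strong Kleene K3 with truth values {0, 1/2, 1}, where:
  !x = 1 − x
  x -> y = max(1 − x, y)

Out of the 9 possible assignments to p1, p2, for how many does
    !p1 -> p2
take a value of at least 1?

5

p1 = 0, p2 = 0 ↦ 0  <
p1 = 0, p2 = 1/2 ↦ 1/2  <
p1 = 0, p2 = 1 ↦ 1  ≥
p1 = 1/2, p2 = 0 ↦ 1/2  <
p1 = 1/2, p2 = 1/2 ↦ 1/2  <
p1 = 1/2, p2 = 1 ↦ 1  ≥
p1 = 1, p2 = 0 ↦ 1  ≥
p1 = 1, p2 = 1/2 ↦ 1  ≥
p1 = 1, p2 = 1 ↦ 1  ≥
So 5 of the 9 assignments meet the threshold.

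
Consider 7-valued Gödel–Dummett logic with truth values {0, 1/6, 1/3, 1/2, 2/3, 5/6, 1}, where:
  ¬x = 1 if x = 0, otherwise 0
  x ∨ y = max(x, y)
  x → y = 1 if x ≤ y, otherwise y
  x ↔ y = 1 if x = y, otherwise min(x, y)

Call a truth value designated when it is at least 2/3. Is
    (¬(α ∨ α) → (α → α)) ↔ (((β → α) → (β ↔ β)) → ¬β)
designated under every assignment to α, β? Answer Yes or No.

Counterexample: take α = 0, β = 1/6.
α ∨ α = 0 ∨ 0 = 0
¬(α ∨ α) = ¬0 = 1
α → α = 0 → 0 = 1
¬(α ∨ α) → (α → α) = 1 → 1 = 1
β → α = 1/6 → 0 = 0
β ↔ β = 1/6 ↔ 1/6 = 1
(β → α) → (β ↔ β) = 0 → 1 = 1
¬β = ¬1/6 = 0
((β → α) → (β ↔ β)) → ¬β = 1 → 0 = 0
(¬(α ∨ α) → (α → α)) ↔ (((β → α) → (β ↔ β)) → ¬β) = 1 ↔ 0 = 0
This gives 0, which is below 2/3.

No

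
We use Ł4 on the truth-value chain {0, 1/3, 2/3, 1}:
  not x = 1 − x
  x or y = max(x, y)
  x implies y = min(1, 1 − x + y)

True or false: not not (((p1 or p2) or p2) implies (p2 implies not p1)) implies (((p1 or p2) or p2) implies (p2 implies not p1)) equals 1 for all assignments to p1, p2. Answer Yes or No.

Yes

p1 = 0, p2 = 0 ↦ 1
p1 = 0, p2 = 1/3 ↦ 1
p1 = 0, p2 = 2/3 ↦ 1
p1 = 0, p2 = 1 ↦ 1
p1 = 1/3, p2 = 0 ↦ 1
p1 = 1/3, p2 = 1/3 ↦ 1
p1 = 1/3, p2 = 2/3 ↦ 1
p1 = 1/3, p2 = 1 ↦ 1
p1 = 2/3, p2 = 0 ↦ 1
p1 = 2/3, p2 = 1/3 ↦ 1
p1 = 2/3, p2 = 2/3 ↦ 1
p1 = 2/3, p2 = 1 ↦ 1
p1 = 1, p2 = 0 ↦ 1
p1 = 1, p2 = 1/3 ↦ 1
p1 = 1, p2 = 2/3 ↦ 1
p1 = 1, p2 = 1 ↦ 1
Every assignment gives a value ≥ 1.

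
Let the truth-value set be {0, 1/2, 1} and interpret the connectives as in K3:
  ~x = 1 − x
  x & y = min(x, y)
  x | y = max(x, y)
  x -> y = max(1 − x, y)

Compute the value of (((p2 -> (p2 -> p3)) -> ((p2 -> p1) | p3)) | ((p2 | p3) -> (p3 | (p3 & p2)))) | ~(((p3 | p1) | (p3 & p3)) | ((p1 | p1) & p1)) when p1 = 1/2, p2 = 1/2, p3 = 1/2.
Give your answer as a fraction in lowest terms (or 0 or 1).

p2 -> p3 = 1/2 -> 1/2 = 1/2
p2 -> (p2 -> p3) = 1/2 -> 1/2 = 1/2
p2 -> p1 = 1/2 -> 1/2 = 1/2
(p2 -> p1) | p3 = 1/2 | 1/2 = 1/2
(p2 -> (p2 -> p3)) -> ((p2 -> p1) | p3) = 1/2 -> 1/2 = 1/2
p2 | p3 = 1/2 | 1/2 = 1/2
p3 & p2 = 1/2 & 1/2 = 1/2
p3 | (p3 & p2) = 1/2 | 1/2 = 1/2
(p2 | p3) -> (p3 | (p3 & p2)) = 1/2 -> 1/2 = 1/2
((p2 -> (p2 -> p3)) -> ((p2 -> p1) | p3)) | ((p2 | p3) -> (p3 | (p3 & p2))) = 1/2 | 1/2 = 1/2
p3 | p1 = 1/2 | 1/2 = 1/2
p3 & p3 = 1/2 & 1/2 = 1/2
(p3 | p1) | (p3 & p3) = 1/2 | 1/2 = 1/2
p1 | p1 = 1/2 | 1/2 = 1/2
(p1 | p1) & p1 = 1/2 & 1/2 = 1/2
((p3 | p1) | (p3 & p3)) | ((p1 | p1) & p1) = 1/2 | 1/2 = 1/2
~(((p3 | p1) | (p3 & p3)) | ((p1 | p1) & p1)) = ~1/2 = 1/2
(((p2 -> (p2 -> p3)) -> ((p2 -> p1) | p3)) | ((p2 | p3) -> (p3 | (p3 & p2)))) | ~(((p3 | p1) | (p3 & p3)) | ((p1 | p1) & p1)) = 1/2 | 1/2 = 1/2

1/2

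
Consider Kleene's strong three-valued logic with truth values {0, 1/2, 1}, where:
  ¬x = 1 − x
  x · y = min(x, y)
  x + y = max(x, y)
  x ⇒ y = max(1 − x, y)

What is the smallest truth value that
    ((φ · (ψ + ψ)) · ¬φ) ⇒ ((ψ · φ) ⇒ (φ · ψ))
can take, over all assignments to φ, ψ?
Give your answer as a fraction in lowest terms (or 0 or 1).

Take φ = 1/2, ψ = 1/2:
ψ + ψ = 1/2 + 1/2 = 1/2
φ · (ψ + ψ) = 1/2 · 1/2 = 1/2
¬φ = ¬1/2 = 1/2
(φ · (ψ + ψ)) · ¬φ = 1/2 · 1/2 = 1/2
ψ · φ = 1/2 · 1/2 = 1/2
φ · ψ = 1/2 · 1/2 = 1/2
(ψ · φ) ⇒ (φ · ψ) = 1/2 ⇒ 1/2 = 1/2
((φ · (ψ + ψ)) · ¬φ) ⇒ ((ψ · φ) ⇒ (φ · ψ)) = 1/2 ⇒ 1/2 = 1/2
No assignment yields a value below 1/2, so this is the minimum.

1/2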